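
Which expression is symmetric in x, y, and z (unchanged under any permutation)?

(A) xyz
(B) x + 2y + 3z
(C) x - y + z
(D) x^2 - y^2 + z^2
A

A symmetric expression is unchanged when the variables are permuted; here the transformation to test is the swap (x, y) -> (y, x).
A symmetric expression must survive every permutation; the single swap x <-> y already eliminates the distractors, and the keyed expression is also unchanged by x <-> z and y <-> z (each variable enters it in exactly the same way).
Substitute the transformed coordinates into each option and compare with the original:
(A) xyz  ->  (y)(x)z = xyz   [equals xyz: invariant]
(B) x + 2y + 3z  ->  (y) + 2(x) + 3z = 2x + y + 3z   [differs from x + 2y + 3z: not invariant]
(C) x - y + z  ->  (y) - (x) + z = -x + y + z   [differs from x - y + z: not invariant]
(D) x^2 - y^2 + z^2  ->  (y)^2 - (x)^2 + z^2 = -x^2 + y^2 + z^2   [differs from x^2 - y^2 + z^2: not invariant]

Only option (A), xyz, is unchanged by the transformation.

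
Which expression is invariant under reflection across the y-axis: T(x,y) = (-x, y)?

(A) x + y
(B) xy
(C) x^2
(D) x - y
C

The map is reflection across the y-axis: T(x,y) = (-x, y).
Substitute the transformed coordinates into each option and compare with the original:
(A) x + y  ->  (-x) + (y) = -x + y   [differs from x + y: not invariant]
(B) xy  ->  (-x)(y) = -xy   [differs from xy: not invariant]
(C) x^2  ->  (-x)^2 = x^2   [equals x^2: invariant]
(D) x - y  ->  (-x) - (y) = -x - y   [differs from x - y: not invariant]

Only option (C), x^2, is unchanged by the transformation.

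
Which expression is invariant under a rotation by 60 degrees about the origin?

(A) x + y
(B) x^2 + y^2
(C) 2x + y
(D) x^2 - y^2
B

A rotation by 60 degrees sends (x, y) to (x/2 - sqrt(3)y/2, sqrt(3)x/2 + y/2).
Substitute the transformed coordinates into each option and compare with the original:
(A) x + y  ->  (x/2 - sqrt(3)y/2) + (sqrt(3)x/2 + y/2) = x/2 + sqrt(3)x/2 - sqrt(3)y/2 + y/2   [differs from x + y: not invariant]
(B) x^2 + y^2  ->  (x/2 - sqrt(3)y/2)^2 + (sqrt(3)x/2 + y/2)^2 = x^2 + y^2   [equals x^2 + y^2: invariant]
(C) 2x + y  ->  2(x/2 - sqrt(3)y/2) + (sqrt(3)x/2 + y/2) = sqrt(3)x/2 + x - sqrt(3)y + y/2   [differs from 2x + y: not invariant]
(D) x^2 - y^2  ->  (x/2 - sqrt(3)y/2)^2 - (sqrt(3)x/2 + y/2)^2 = -x^2/2 - sqrt(3)xy + y^2/2   [differs from x^2 - y^2: not invariant]

Only option (B), x^2 + y^2, is unchanged by the transformation.
Geometrically, x^2 + y^2 is the squared distance from the origin, which every rotation about the origin preserves.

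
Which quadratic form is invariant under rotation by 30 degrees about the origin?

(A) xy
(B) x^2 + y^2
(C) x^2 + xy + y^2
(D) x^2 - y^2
B

Rotation by 30 degrees sends (x, y) to (sqrt(3)x/2 - y/2, x/2 + sqrt(3)y/2).
Substitute the transformed coordinates into each option and compare with the original:
(A) xy  ->  (sqrt(3)x/2 - y/2)(x/2 + sqrt(3)y/2) = sqrt(3)x^2/4 + xy/2 - sqrt(3)y^2/4   [differs from xy: not invariant]
(B) x^2 + y^2  ->  (sqrt(3)x/2 - y/2)^2 + (x/2 + sqrt(3)y/2)^2 = x^2 + y^2   [equals x^2 + y^2: invariant]
(C) x^2 + xy + y^2  ->  (sqrt(3)x/2 - y/2)^2 + (sqrt(3)x/2 - y/2)(x/2 + sqrt(3)y/2) + (x/2 + sqrt(3)y/2)^2 = sqrt(3)x^2/4 + x^2 + xy/2 - sqrt(3)y^2/4 + y^2   [differs from x^2 + xy + y^2: not invariant]
(D) x^2 - y^2  ->  (sqrt(3)x/2 - y/2)^2 - (x/2 + sqrt(3)y/2)^2 = x^2/2 - sqrt(3)xy - y^2/2   [differs from x^2 - y^2: not invariant]

Only option (B), x^2 + y^2, is unchanged by the transformation.
x^2 + y^2 is the squared distance from the origin, which rotations preserve.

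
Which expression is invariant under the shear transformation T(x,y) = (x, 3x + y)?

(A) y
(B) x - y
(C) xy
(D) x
D

Under the shear T(x,y) = (x, 3x + y):
Substitute the transformed coordinates into each option and compare with the original:
(A) y  ->  (3x + y) = 3x + y   [differs from y: not invariant]
(B) x - y  ->  (x) - (3x + y) = -2x - y   [differs from x - y: not invariant]
(C) xy  ->  (x)(3x + y) = 3x^2 + xy   [differs from xy: not invariant]
(D) x  ->  (x) = x   [equals x: invariant]

Only option (D), x, is unchanged by the transformation.
A vertical shear moves points parallel to the y-axis, so the x-coordinate (and any function of x alone) is unchanged.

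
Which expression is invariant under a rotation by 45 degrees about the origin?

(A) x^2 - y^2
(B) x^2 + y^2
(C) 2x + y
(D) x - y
B

A rotation by 45 degrees sends (x, y) to (sqrt(2)x/2 - sqrt(2)y/2, sqrt(2)x/2 + sqrt(2)y/2).
Substitute the transformed coordinates into each option and compare with the original:
(A) x^2 - y^2  ->  (sqrt(2)x/2 - sqrt(2)y/2)^2 - (sqrt(2)x/2 + sqrt(2)y/2)^2 = -2xy   [differs from x^2 - y^2: not invariant]
(B) x^2 + y^2  ->  (sqrt(2)x/2 - sqrt(2)y/2)^2 + (sqrt(2)x/2 + sqrt(2)y/2)^2 = x^2 + y^2   [equals x^2 + y^2: invariant]
(C) 2x + y  ->  2(sqrt(2)x/2 - sqrt(2)y/2) + (sqrt(2)x/2 + sqrt(2)y/2) = 3sqrt(2)x/2 - sqrt(2)y/2   [differs from 2x + y: not invariant]
(D) x - y  ->  (sqrt(2)x/2 - sqrt(2)y/2) - (sqrt(2)x/2 + sqrt(2)y/2) = -sqrt(2)y   [differs from x - y: not invariant]

Only option (B), x^2 + y^2, is unchanged by the transformation.
Geometrically, x^2 + y^2 is the squared distance from the origin, which every rotation about the origin preserves.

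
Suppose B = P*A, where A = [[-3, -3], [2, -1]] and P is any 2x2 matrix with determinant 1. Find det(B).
9

By the multiplicative property of determinants, det(B) = det(P*A) = det(P) * det(A) = det(A),
so the determinant is invariant under multiplication by any determinant-1 matrix; we just need det(A).

det(A) = (-3)(-1) - (-3)(2) = 3 - (-6) = 9

Therefore det(B) = 1 * 9 = 9.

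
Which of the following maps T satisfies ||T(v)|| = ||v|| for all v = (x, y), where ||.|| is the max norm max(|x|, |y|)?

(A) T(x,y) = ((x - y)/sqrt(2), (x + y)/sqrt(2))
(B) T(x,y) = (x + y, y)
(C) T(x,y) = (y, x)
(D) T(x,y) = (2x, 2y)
C

A transformation preserves a norm if ||T(v)|| = ||v|| for every v; a single vector where the norm changes rules an option out.

(A) T(x,y) = ((x - y)/sqrt(2), (x + y)/sqrt(2)): v = (1, 0) has norm max(|1|, |0|) = 1, but T(v) = (sqrt(2)/2, sqrt(2)/2) has norm sqrt(2)/2 -- not preserved.
(B) T(x,y) = (x + y, y): v = (1, 1) has norm max(|1|, |1|) = 1, but T(v) = (2, 1) has norm 2 -- not preserved.
(C) T(x,y) = (y, x): preserves the norm -- it only permutes the coordinates and/or flips signs, which leaves max(|x|, |y|) unchanged.
(D) T(x,y) = (2x, 2y): v = (1, 0) has norm max(|1|, |0|) = 1, but T(v) = (2, 0) has norm 2 -- not preserved.

Therefore the answer is (C).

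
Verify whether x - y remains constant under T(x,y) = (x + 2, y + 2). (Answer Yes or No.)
Yes

Substitute T(x,y) = (x + 2, y + 2) into the expression and compare with the original.

Original: x - y
After applying T: (x + 2) - (y + 2) = x - y

This is identical to the original x - y, so the expression is invariant.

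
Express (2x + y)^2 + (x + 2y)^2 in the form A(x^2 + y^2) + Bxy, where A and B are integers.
5(x^2 + y^2) + 8xy

Expanding: (2x + y)^2 = 4x^2 + 4xy + y^2
(x + 2y)^2 = x^2 + 4xy + 4y^2
Sum = (4+1)(x^2+y^2) + 8xy = 5(x^2 + y^2) + 8xy
This is symmetric in x and y.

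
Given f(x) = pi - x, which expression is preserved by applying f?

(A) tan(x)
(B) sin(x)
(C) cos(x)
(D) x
B

For f(x) = pi - x:
sin(pi - x) = sin(x), so sine is invariant under this transformation.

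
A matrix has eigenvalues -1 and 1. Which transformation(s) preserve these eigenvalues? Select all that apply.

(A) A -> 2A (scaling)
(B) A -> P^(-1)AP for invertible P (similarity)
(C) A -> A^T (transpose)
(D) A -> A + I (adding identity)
B and C

Eigenvalues are preserved by:
1. Similarity transformations: A -> P^(-1)AP (same characteristic polynomial)
2. Transpose: A^T has the same eigenvalues as A

Eigenvalues are NOT preserved by:
- Adding identity: eigenvalues become -1+1, 1+1
- Scaling: eigenvalues become -2, 2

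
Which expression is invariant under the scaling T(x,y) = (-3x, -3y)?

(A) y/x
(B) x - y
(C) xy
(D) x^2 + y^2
A

Under the uniform scaling T(x,y) = (-3x, -3y):
Substitute the transformed coordinates into each option and compare with the original:
(A) y/x  ->  (-3y)/(-3x) = y/x   [equals y/x: invariant]
(B) x - y  ->  (-3x) - (-3y) = -3x + 3y   [differs from x - y: not invariant]
(C) xy  ->  (-3x)(-3y) = 9xy   [differs from xy: not invariant]
(D) x^2 + y^2  ->  (-3x)^2 + (-3y)^2 = 9x^2 + 9y^2   [differs from x^2 + y^2: not invariant]

Only option (A), y/x, is unchanged by the transformation.
The common factor -3 cancels in a ratio of coordinates, while sums, products and sums of squares pick up factors of -3 or 9.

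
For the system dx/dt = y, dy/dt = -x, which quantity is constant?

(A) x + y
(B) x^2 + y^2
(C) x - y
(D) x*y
B

A first integral I satisfies dI/dt = 0 along every solution. Differentiate each option and use the equation of motion:
(A) d/dt[x + y] = y + (-x) = y - x, not identically 0
(B) d/dt[x^2 + y^2] = 2x*dx/dt + 2y*dy/dt = 2x*y + 2y*(-x) = 0
(C) d/dt[x - y] = y - (-x) = x + y, not identically 0
(D) d/dt[x*y] = (dx/dt)y + x(dy/dt) = y^2 - x^2, not identically 0

Only (B) has zero time-derivative. So x^2 + y^2 (the squared radius; trajectories are circles) is the conserved quantity.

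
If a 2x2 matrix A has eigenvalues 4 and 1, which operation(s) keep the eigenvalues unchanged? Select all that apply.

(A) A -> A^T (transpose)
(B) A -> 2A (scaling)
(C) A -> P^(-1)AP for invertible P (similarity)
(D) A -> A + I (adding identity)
A and C

Eigenvalues are preserved by:
1. Similarity transformations: A -> P^(-1)AP (same characteristic polynomial)
2. Transpose: A^T has the same eigenvalues as A

Eigenvalues are NOT preserved by:
- Adding identity: eigenvalues become 4+1, 1+1
- Scaling: eigenvalues become 8, 2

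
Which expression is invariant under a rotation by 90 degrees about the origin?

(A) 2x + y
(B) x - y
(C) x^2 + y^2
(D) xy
C

A rotation by 90 degrees sends (x, y) to (-y, x).
Substitute the transformed coordinates into each option and compare with the original:
(A) 2x + y  ->  2(-y) + (x) = x - 2y   [differs from 2x + y: not invariant]
(B) x - y  ->  (-y) - (x) = -x - y   [differs from x - y: not invariant]
(C) x^2 + y^2  ->  (-y)^2 + (x)^2 = x^2 + y^2   [equals x^2 + y^2: invariant]
(D) xy  ->  (-y)(x) = -xy   [differs from xy: not invariant]

Only option (C), x^2 + y^2, is unchanged by the transformation.
Geometrically, x^2 + y^2 is the squared distance from the origin, which every rotation about the origin preserves.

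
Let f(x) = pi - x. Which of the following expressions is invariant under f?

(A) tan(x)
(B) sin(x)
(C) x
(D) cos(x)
B

For f(x) = pi - x:
sin(pi - x) = sin(x), so sine is invariant under this transformation.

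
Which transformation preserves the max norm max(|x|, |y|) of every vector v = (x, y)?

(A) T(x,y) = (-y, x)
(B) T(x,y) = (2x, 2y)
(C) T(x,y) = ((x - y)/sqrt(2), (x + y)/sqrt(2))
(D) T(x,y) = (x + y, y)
A

A transformation preserves a norm if ||T(v)|| = ||v|| for every v; a single vector where the norm changes rules an option out.

(A) T(x,y) = (-y, x): preserves the norm -- it only permutes the coordinates and/or flips signs, which leaves max(|x|, |y|) unchanged.
(B) T(x,y) = (2x, 2y): v = (1, 0) has norm max(|1|, |0|) = 1, but T(v) = (2, 0) has norm 2 -- not preserved.
(C) T(x,y) = ((x - y)/sqrt(2), (x + y)/sqrt(2)): v = (1, 0) has norm max(|1|, |0|) = 1, but T(v) = (sqrt(2)/2, sqrt(2)/2) has norm sqrt(2)/2 -- not preserved.
(D) T(x,y) = (x + y, y): v = (1, 1) has norm max(|1|, |1|) = 1, but T(v) = (2, 1) has norm 2 -- not preserved.

Therefore the answer is (A).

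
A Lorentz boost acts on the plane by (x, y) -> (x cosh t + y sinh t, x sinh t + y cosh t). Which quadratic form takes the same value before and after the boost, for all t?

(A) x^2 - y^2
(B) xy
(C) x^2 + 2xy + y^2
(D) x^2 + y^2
A

Write x' = x cosh t + y sinh t, y' = x sinh t + y cosh t and substitute into each option:
(A) x^2 - y^2: (x cosh t + y sinh t)^2 - (x sinh t + y cosh t)^2 = x^2(cosh^2 t - sinh^2 t) + 2xy(cosh t sinh t - sinh t cosh t) + y^2(sinh^2 t - cosh^2 t) = x^2 - y^2   [invariant, using cosh^2 t - sinh^2 t = 1]
(B) xy: (x cosh t + y sinh t)(x sinh t + y cosh t) = xy(cosh^2 t + sinh^2 t) + (x^2 + y^2) sinh t cosh t = xy cosh 2t + (x^2 + y^2)(sinh 2t)/2   [not invariant for t != 0]
(C) x^2 + 2xy + y^2: (x' + y')^2 with x' + y' = (x + y)(cosh t + sinh t) = (x + y)e^t, so it becomes (x + y)^2 e^(2t)   [not invariant for t != 0]
(D) x^2 + y^2: (x cosh t + y sinh t)^2 + (x sinh t + y cosh t)^2 = (x^2 + y^2)(cosh^2 t + sinh^2 t) + 4xy sinh t cosh t = (x^2 + y^2) cosh 2t + 2xy sinh 2t   [not invariant for t != 0]

Only (A) x^2 - y^2 is unchanged; it is the Minkowski form preserved by Lorentz boosts, just as x^2 + y^2 is preserved by ordinary rotations.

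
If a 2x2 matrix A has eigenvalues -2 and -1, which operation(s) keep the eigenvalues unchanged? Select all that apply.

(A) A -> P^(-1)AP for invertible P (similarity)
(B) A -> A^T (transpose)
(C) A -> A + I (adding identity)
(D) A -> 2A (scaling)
A and B

Eigenvalues are preserved by:
1. Similarity transformations: A -> P^(-1)AP (same characteristic polynomial)
2. Transpose: A^T has the same eigenvalues as A

Eigenvalues are NOT preserved by:
- Adding identity: eigenvalues become -2+1, -1+1
- Scaling: eigenvalues become -4, -2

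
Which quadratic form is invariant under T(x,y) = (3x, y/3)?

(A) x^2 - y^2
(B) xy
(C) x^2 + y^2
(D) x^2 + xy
B

T multiplies x by 3 and divides y by 3.
Substitute the transformed coordinates into each option and compare with the original:
(A) x^2 - y^2  ->  (3x)^2 - (y/3)^2 = 9x^2 - y^2/9   [differs from x^2 - y^2: not invariant]
(B) xy  ->  (3x)(y/3) = xy   [equals xy: invariant]
(C) x^2 + y^2  ->  (3x)^2 + (y/3)^2 = 9x^2 + y^2/9   [differs from x^2 + y^2: not invariant]
(D) x^2 + xy  ->  (3x)^2 + (3x)(y/3) = 9x^2 + xy   [differs from x^2 + xy: not invariant]

Only option (B), xy, is unchanged by the transformation.
The factors 3 and 1/3 cancel only in the pure product xy.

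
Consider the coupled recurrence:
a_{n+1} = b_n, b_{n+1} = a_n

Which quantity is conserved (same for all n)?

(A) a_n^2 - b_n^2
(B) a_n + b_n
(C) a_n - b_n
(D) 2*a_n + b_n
B

Replace a_n by a_{n+1} = b_n and b_n by b_{n+1} = a_n in each option and simplify:
(A) a_n^2 - b_n^2  ->  (b_n)^2 - (a_n)^2 = -a_n^2 + b_n^2   [not conserved]
(B) a_n + b_n  ->  (b_n) + (a_n) = a_n + b_n   [conserved]
(C) a_n - b_n  ->  (b_n) - (a_n) = -a_n + b_n   [not conserved]
(D) 2*a_n + b_n  ->  2*(b_n) + (a_n) = a_n + 2*b_n   [not conserved]

Only (B) a_n + b_n returns to itself after one step, so it is the conserved quantity.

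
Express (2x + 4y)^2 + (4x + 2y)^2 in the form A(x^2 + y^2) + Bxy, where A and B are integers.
20(x^2 + y^2) + 32xy

Expanding: (2x + 4y)^2 = 4x^2 + 16xy + 16y^2
(4x + 2y)^2 = 16x^2 + 16xy + 4y^2
Sum = (4+16)(x^2+y^2) + 32xy = 20(x^2 + y^2) + 32xy
This is symmetric in x and y.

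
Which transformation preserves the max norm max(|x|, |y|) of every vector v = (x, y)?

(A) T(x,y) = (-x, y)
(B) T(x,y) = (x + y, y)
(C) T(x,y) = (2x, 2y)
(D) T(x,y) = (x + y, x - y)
A

A transformation preserves a norm if ||T(v)|| = ||v|| for every v; a single vector where the norm changes rules an option out.

(A) T(x,y) = (-x, y): preserves the norm -- it only permutes the coordinates and/or flips signs, which leaves max(|x|, |y|) unchanged.
(B) T(x,y) = (x + y, y): v = (1, 1) has norm max(|1|, |1|) = 1, but T(v) = (2, 1) has norm 2 -- not preserved.
(C) T(x,y) = (2x, 2y): v = (1, 0) has norm max(|1|, |0|) = 1, but T(v) = (2, 0) has norm 2 -- not preserved.
(D) T(x,y) = (x + y, x - y): v = (1, 1) has norm max(|1|, |1|) = 1, but T(v) = (2, 0) has norm 2 -- not preserved.

Therefore the answer is (A).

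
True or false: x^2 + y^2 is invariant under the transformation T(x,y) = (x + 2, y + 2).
False

Substitute T(x,y) = (x + 2, y + 2) into the expression and compare with the original.

Original: x^2 + y^2
After applying T: (x + 2)^2 + (y + 2)^2 = x^2 + 4x + y^2 + 4y + 8

This differs from the original x^2 + y^2 (difference: 4x + 4y + 8), so the expression is NOT invariant.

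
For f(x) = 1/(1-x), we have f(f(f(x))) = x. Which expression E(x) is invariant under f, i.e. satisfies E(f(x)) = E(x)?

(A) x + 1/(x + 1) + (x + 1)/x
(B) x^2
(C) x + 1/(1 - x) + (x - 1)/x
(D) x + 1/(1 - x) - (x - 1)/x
C

Replace x by f(x) = 1/(1 - x) in each option and simplify. As a quick numerical cross-check, also compare E(4) with E(f(4)) = E(-1/3).

(A) x + 1/(x + 1) + (x + 1)/x  ->  (1/(1 - x)) + 1/((1/(1 - x)) + 1) + ((1/(1 - x)) + 1)/(1/(1 - x)) = (-x^3 + 6x^2 - 11x + 7)/(x^2 - 3x + 2); check: E(4) = 109/20 but E(-1/3) = -5/6.   [not invariant]
(B) x^2  ->  (1/(1 - x))^2 = (x - 1)^(-2); check: E(4) = 16 but E(-1/3) = 1/9.   [not invariant]
(C) x + 1/(1 - x) + (x - 1)/x  ->  (1/(1 - x)) + 1/(1 - (1/(1 - x))) + ((1/(1 - x)) - 1)/(1/(1 - x)), which simplifies back to x + 1/(1 - x) + (x - 1)/x; check: E(4) = 53/12, E(-1/3) = 53/12.   [invariant]
(D) x + 1/(1 - x) - (x - 1)/x  ->  (1/(1 - x)) + 1/(1 - (1/(1 - x))) - ((1/(1 - x)) - 1)/(1/(1 - x)) = (x^2(1 - x) - x + (x - 1)^2)/(x(x - 1)); check: E(4) = 35/12 but E(-1/3) = -43/12.   [not invariant]

Only (C) is unchanged. Indeed f(f(x)) = 1/(1 - 1/(1-x)) = (1-x)/(-x) = (x-1)/x, so E(x) = x + f(x) + f(f(x)) is the sum over the whole 3-cycle; applying f just permutes the three terms cyclically (x -> f(x) -> f(f(x)) -> x), leaving the sum unchanged.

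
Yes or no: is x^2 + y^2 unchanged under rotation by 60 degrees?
Yes

Applying rotation by 60 degrees: x' = x*cos(60 degrees) - y*sin(60 degrees) = x/2 - sqrt(3)y/2, y' = x*sin(60 degrees) + y*cos(60 degrees) = sqrt(3)x/2 + y/2

Substituting into x^2 + y^2:
(x/2 - sqrt(3)y/2)^2 + (sqrt(3)x/2 + y/2)^2
= x^2 + y^2

This equals the original expression x^2 + y^2, so it IS invariant.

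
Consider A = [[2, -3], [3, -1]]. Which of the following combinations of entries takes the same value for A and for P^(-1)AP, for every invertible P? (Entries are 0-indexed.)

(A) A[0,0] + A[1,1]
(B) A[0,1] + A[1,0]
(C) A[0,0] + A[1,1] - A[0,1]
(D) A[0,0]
A

A[0,0] + A[1,1] is the trace of A. By the cyclic property of the trace, tr(P^(-1)AP) = tr(APP^(-1)) = tr(A), so it is the same for every matrix similar to A.

The other combinations are not similarity invariants. For example, take P = [[1, 2], [0, 1]] (det P = 1), so P^(-1) = [[1, -2], [0, 1]] and
B = P^(-1)AP = [[-4, -9], [3, 5]].
Evaluating each option on A and on B:
(A) A[0,0] + A[1,1]: 1 for A, 1 for B -> unchanged
(B) A[0,1] + A[1,0]: 0 for A, -6 for B -> changes
(C) A[0,0] + A[1,1] - A[0,1]: 4 for A, 10 for B -> changes
(D) A[0,0]: 2 for A, -4 for B -> changes

Only (A) A[0,0] + A[1,1] = 1 survives (and it does so for every P, not just this one), so it is the invariant.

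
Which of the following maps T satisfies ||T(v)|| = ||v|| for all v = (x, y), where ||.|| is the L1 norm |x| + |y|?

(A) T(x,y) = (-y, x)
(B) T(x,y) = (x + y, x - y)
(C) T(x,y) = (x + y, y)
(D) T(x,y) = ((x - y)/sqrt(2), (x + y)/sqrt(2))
A

A transformation preserves a norm if ||T(v)|| = ||v|| for every v; a single vector where the norm changes rules an option out.

(A) T(x,y) = (-y, x): preserves the norm -- it only permutes the coordinates and/or flips signs, which leaves |x| + |y| unchanged.
(B) T(x,y) = (x + y, x - y): v = (1, 0) has norm |1| + |0| = 1, but T(v) = (1, 1) has norm 2 -- not preserved.
(C) T(x,y) = (x + y, y): v = (0, 1) has norm |0| + |1| = 1, but T(v) = (1, 1) has norm 2 -- not preserved.
(D) T(x,y) = ((x - y)/sqrt(2), (x + y)/sqrt(2)): v = (1, 0) has norm |1| + |0| = 1, but T(v) = (sqrt(2)/2, sqrt(2)/2) has norm sqrt(2) -- not preserved.

Therefore the answer is (A).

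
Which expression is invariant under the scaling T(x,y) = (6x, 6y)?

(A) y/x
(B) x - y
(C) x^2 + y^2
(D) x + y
A

Under the uniform scaling T(x,y) = (6x, 6y):
Substitute the transformed coordinates into each option and compare with the original:
(A) y/x  ->  (6y)/(6x) = y/x   [equals y/x: invariant]
(B) x - y  ->  (6x) - (6y) = 6x - 6y   [differs from x - y: not invariant]
(C) x^2 + y^2  ->  (6x)^2 + (6y)^2 = 36x^2 + 36y^2   [differs from x^2 + y^2: not invariant]
(D) x + y  ->  (6x) + (6y) = 6x + 6y   [differs from x + y: not invariant]

Only option (A), y/x, is unchanged by the transformation.
The common factor 6 cancels in a ratio of coordinates, while sums, products and sums of squares pick up factors of 6 or 36.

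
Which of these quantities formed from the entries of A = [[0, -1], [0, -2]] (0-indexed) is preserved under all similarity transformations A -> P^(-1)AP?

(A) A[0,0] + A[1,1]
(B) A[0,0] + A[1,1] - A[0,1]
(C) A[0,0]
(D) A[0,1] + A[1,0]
A

A[0,0] + A[1,1] is the trace of A. By the cyclic property of the trace, tr(P^(-1)AP) = tr(APP^(-1)) = tr(A), so it is the same for every matrix similar to A.

The other combinations are not similarity invariants. For example, take P = [[2, 1], [1, 1]] (det P = 1), so P^(-1) = [[1, -1], [-1, 2]] and
B = P^(-1)AP = [[1, 1], [-3, -3]].
Evaluating each option on A and on B:
(A) A[0,0] + A[1,1]: -2 for A, -2 for B -> unchanged
(B) A[0,0] + A[1,1] - A[0,1]: -1 for A, -3 for B -> changes
(C) A[0,0]: 0 for A, 1 for B -> changes
(D) A[0,1] + A[1,0]: -1 for A, -2 for B -> changes

Only (A) A[0,0] + A[1,1] = -2 survives (and it does so for every P, not just this one), so it is the invariant.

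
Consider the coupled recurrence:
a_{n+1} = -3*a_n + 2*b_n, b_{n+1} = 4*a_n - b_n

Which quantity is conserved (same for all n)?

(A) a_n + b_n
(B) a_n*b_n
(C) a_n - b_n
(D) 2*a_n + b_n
A

Replace a_n by a_{n+1} = -3*a_n + 2*b_n and b_n by b_{n+1} = 4*a_n - b_n in each option and simplify:
(A) a_n + b_n  ->  (-3*a_n + 2*b_n) + (4*a_n - b_n) = a_n + b_n   [conserved]
(B) a_n*b_n  ->  (-3*a_n + 2*b_n)*(4*a_n - b_n) = -12*a_n^2 + 11*a_n*b_n - 2*b_n^2   [not conserved]
(C) a_n - b_n  ->  (-3*a_n + 2*b_n) - (4*a_n - b_n) = -7*a_n + 3*b_n   [not conserved]
(D) 2*a_n + b_n  ->  2*(-3*a_n + 2*b_n) + (4*a_n - b_n) = -2*a_n + 3*b_n   [not conserved]

Only (A) a_n + b_n returns to itself after one step, so it is the conserved quantity.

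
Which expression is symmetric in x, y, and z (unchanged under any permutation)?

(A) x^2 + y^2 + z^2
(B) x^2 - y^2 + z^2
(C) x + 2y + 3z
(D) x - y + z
A

A symmetric expression is unchanged when the variables are permuted; here the transformation to test is the swap (x, y) -> (y, x).
A symmetric expression must survive every permutation; the single swap x <-> y already eliminates the distractors, and the keyed expression is also unchanged by x <-> z and y <-> z (each variable enters it in exactly the same way).
Substitute the transformed coordinates into each option and compare with the original:
(A) x^2 + y^2 + z^2  ->  (y)^2 + (x)^2 + z^2 = x^2 + y^2 + z^2   [equals x^2 + y^2 + z^2: invariant]
(B) x^2 - y^2 + z^2  ->  (y)^2 - (x)^2 + z^2 = -x^2 + y^2 + z^2   [differs from x^2 - y^2 + z^2: not invariant]
(C) x + 2y + 3z  ->  (y) + 2(x) + 3z = 2x + y + 3z   [differs from x + 2y + 3z: not invariant]
(D) x - y + z  ->  (y) - (x) + z = -x + y + z   [differs from x - y + z: not invariant]

Only option (A), x^2 + y^2 + z^2, is unchanged by the transformation.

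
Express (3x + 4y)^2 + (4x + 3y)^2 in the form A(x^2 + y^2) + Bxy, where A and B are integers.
25(x^2 + y^2) + 48xy

Expanding: (3x + 4y)^2 = 9x^2 + 24xy + 16y^2
(4x + 3y)^2 = 16x^2 + 24xy + 9y^2
Sum = (9+16)(x^2+y^2) + 48xy = 25(x^2 + y^2) + 48xy
This is symmetric in x and y.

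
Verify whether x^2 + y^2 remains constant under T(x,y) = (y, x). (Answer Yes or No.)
Yes

Substitute T(x,y) = (y, x) into the expression and compare with the original.

Original: x^2 + y^2
After applying T: (y)^2 + (x)^2 = x^2 + y^2

This is identical to the original x^2 + y^2, so the expression is invariant.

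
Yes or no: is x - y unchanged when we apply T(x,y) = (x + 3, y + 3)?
Yes

Substitute T(x,y) = (x + 3, y + 3) into the expression and compare with the original.

Original: x - y
After applying T: (x + 3) - (y + 3) = x - y

This is identical to the original x - y, so the expression is invariant.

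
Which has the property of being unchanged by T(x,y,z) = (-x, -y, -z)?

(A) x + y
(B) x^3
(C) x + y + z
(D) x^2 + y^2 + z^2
D

Apply T(x,y,z) = (-x, -y, -z) to each option, i.e. replace (x, y, z) by the transformed coordinates.
Substitute the transformed coordinates into each option and compare with the original:
(A) x + y  ->  (-x) + (-y) = -x - y   [differs from x + y: not invariant]
(B) x^3  ->  (-x)^3 = -x^3   [differs from x^3: not invariant]
(C) x + y + z  ->  (-x) + (-y) + (-z) = -x - y - z   [differs from x + y + z: not invariant]
(D) x^2 + y^2 + z^2  ->  (-x)^2 + (-y)^2 + (-z)^2 = x^2 + y^2 + z^2   [equals x^2 + y^2 + z^2: invariant]

Only option (D), x^2 + y^2 + z^2, is unchanged by the transformation.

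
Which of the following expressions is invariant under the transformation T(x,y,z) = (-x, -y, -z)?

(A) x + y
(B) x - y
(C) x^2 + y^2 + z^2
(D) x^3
C

Apply T(x,y,z) = (-x, -y, -z) to each option, i.e. replace (x, y, z) by the transformed coordinates.
Substitute the transformed coordinates into each option and compare with the original:
(A) x + y  ->  (-x) + (-y) = -x - y   [differs from x + y: not invariant]
(B) x - y  ->  (-x) - (-y) = -x + y   [differs from x - y: not invariant]
(C) x^2 + y^2 + z^2  ->  (-x)^2 + (-y)^2 + (-z)^2 = x^2 + y^2 + z^2   [equals x^2 + y^2 + z^2: invariant]
(D) x^3  ->  (-x)^3 = -x^3   [differs from x^3: not invariant]

Only option (C), x^2 + y^2 + z^2, is unchanged by the transformation.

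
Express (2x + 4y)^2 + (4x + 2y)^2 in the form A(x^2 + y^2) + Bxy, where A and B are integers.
20(x^2 + y^2) + 32xy

Expanding: (2x + 4y)^2 = 4x^2 + 16xy + 16y^2
(4x + 2y)^2 = 16x^2 + 16xy + 4y^2
Sum = (4+16)(x^2+y^2) + 32xy = 20(x^2 + y^2) + 32xy
This is symmetric in x and y.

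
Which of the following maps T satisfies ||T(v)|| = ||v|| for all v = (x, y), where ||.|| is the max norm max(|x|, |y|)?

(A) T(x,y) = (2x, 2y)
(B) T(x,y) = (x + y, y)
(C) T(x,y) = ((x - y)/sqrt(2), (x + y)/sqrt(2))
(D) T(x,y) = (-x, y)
D

A transformation preserves a norm if ||T(v)|| = ||v|| for every v; a single vector where the norm changes rules an option out.

(A) T(x,y) = (2x, 2y): v = (1, 0) has norm max(|1|, |0|) = 1, but T(v) = (2, 0) has norm 2 -- not preserved.
(B) T(x,y) = (x + y, y): v = (1, 1) has norm max(|1|, |1|) = 1, but T(v) = (2, 1) has norm 2 -- not preserved.
(C) T(x,y) = ((x - y)/sqrt(2), (x + y)/sqrt(2)): v = (1, 0) has norm max(|1|, |0|) = 1, but T(v) = (sqrt(2)/2, sqrt(2)/2) has norm sqrt(2)/2 -- not preserved.
(D) T(x,y) = (-x, y): preserves the norm -- it only permutes the coordinates and/or flips signs, which leaves max(|x|, |y|) unchanged.

Therefore the answer is (D).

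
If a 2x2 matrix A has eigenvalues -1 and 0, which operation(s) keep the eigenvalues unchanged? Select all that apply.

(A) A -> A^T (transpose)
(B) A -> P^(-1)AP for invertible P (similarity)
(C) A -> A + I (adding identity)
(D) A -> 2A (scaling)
A and B

Eigenvalues are preserved by:
1. Similarity transformations: A -> P^(-1)AP (same characteristic polynomial)
2. Transpose: A^T has the same eigenvalues as A

Eigenvalues are NOT preserved by:
- Adding identity: eigenvalues become -1+1, 0+1
- Scaling: eigenvalues become -2, 0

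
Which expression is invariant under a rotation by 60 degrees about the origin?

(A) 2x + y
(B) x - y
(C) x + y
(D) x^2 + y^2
D

A rotation by 60 degrees sends (x, y) to (x/2 - sqrt(3)y/2, sqrt(3)x/2 + y/2).
Substitute the transformed coordinates into each option and compare with the original:
(A) 2x + y  ->  2(x/2 - sqrt(3)y/2) + (sqrt(3)x/2 + y/2) = sqrt(3)x/2 + x - sqrt(3)y + y/2   [differs from 2x + y: not invariant]
(B) x - y  ->  (x/2 - sqrt(3)y/2) - (sqrt(3)x/2 + y/2) = -sqrt(3)x/2 + x/2 - sqrt(3)y/2 - y/2   [differs from x - y: not invariant]
(C) x + y  ->  (x/2 - sqrt(3)y/2) + (sqrt(3)x/2 + y/2) = x/2 + sqrt(3)x/2 - sqrt(3)y/2 + y/2   [differs from x + y: not invariant]
(D) x^2 + y^2  ->  (x/2 - sqrt(3)y/2)^2 + (sqrt(3)x/2 + y/2)^2 = x^2 + y^2   [equals x^2 + y^2: invariant]

Only option (D), x^2 + y^2, is unchanged by the transformation.
Geometrically, x^2 + y^2 is the squared distance from the origin, which every rotation about the origin preserves.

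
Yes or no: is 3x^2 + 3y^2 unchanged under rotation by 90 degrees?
Yes

Applying rotation by 90 degrees: x' = x*cos(90 degrees) - y*sin(90 degrees) = -y, y' = x*sin(90 degrees) + y*cos(90 degrees) = x

Substituting into 3x^2 + 3y^2:
3(-y)^2 + 3(x)^2
= 3x^2 + 3y^2

This equals the original expression 3x^2 + 3y^2, so it IS invariant.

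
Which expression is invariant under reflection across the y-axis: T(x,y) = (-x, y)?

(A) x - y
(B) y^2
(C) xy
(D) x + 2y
B

The map is reflection across the y-axis: T(x,y) = (-x, y).
Substitute the transformed coordinates into each option and compare with the original:
(A) x - y  ->  (-x) - (y) = -x - y   [differs from x - y: not invariant]
(B) y^2  ->  (y)^2 = y^2   [equals y^2: invariant]
(C) xy  ->  (-x)(y) = -xy   [differs from xy: not invariant]
(D) x + 2y  ->  (-x) + 2(y) = -x + 2y   [differs from x + 2y: not invariant]

Only option (B), y^2, is unchanged by the transformation.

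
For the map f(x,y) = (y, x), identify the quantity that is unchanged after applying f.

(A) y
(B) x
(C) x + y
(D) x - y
C

For f(x,y) = (y, x):
After applying f: x' = y, y' = x. So x' + y' = y + x = x + y.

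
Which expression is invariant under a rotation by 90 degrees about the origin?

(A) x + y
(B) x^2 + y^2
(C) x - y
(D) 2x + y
B

A rotation by 90 degrees sends (x, y) to (-y, x).
Substitute the transformed coordinates into each option and compare with the original:
(A) x + y  ->  (-y) + (x) = x - y   [differs from x + y: not invariant]
(B) x^2 + y^2  ->  (-y)^2 + (x)^2 = x^2 + y^2   [equals x^2 + y^2: invariant]
(C) x - y  ->  (-y) - (x) = -x - y   [differs from x - y: not invariant]
(D) 2x + y  ->  2(-y) + (x) = x - 2y   [differs from 2x + y: not invariant]

Only option (B), x^2 + y^2, is unchanged by the transformation.
Geometrically, x^2 + y^2 is the squared distance from the origin, which every rotation about the origin preserves.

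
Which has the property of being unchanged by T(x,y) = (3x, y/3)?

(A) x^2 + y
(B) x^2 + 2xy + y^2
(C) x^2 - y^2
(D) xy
D

An expression E(x,y) is invariant under T if E(T(x,y)) = E(x,y). Here T(x,y) = (3x, y/3).
Substitute the transformed coordinates into each option and compare with the original:
(A) x^2 + y  ->  (3x)^2 + (y/3) = 9x^2 + y/3   [differs from x^2 + y: not invariant]
(B) x^2 + 2xy + y^2  ->  (3x)^2 + 2(3x)(y/3) + (y/3)^2 = 9x^2 + 2xy + y^2/9   [differs from x^2 + 2xy + y^2: not invariant]
(C) x^2 - y^2  ->  (3x)^2 - (y/3)^2 = 9x^2 - y^2/9   [differs from x^2 - y^2: not invariant]
(D) xy  ->  (3x)(y/3) = xy   [equals xy: invariant]

Only option (D), xy, is unchanged by the transformation.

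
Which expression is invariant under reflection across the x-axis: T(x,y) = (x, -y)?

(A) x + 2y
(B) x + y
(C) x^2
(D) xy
C

The map is reflection across the x-axis: T(x,y) = (x, -y).
Substitute the transformed coordinates into each option and compare with the original:
(A) x + 2y  ->  (x) + 2(-y) = x - 2y   [differs from x + 2y: not invariant]
(B) x + y  ->  (x) + (-y) = x - y   [differs from x + y: not invariant]
(C) x^2  ->  (x)^2 = x^2   [equals x^2: invariant]
(D) xy  ->  (x)(-y) = -xy   [differs from xy: not invariant]

Only option (C), x^2, is unchanged by the transformation.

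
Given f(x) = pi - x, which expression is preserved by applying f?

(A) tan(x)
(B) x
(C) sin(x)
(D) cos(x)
C

For f(x) = pi - x:
sin(pi - x) = sin(x), so sine is invariant under this transformation.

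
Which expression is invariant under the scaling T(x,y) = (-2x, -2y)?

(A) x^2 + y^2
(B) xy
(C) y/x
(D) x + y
C

Under the uniform scaling T(x,y) = (-2x, -2y):
Substitute the transformed coordinates into each option and compare with the original:
(A) x^2 + y^2  ->  (-2x)^2 + (-2y)^2 = 4x^2 + 4y^2   [differs from x^2 + y^2: not invariant]
(B) xy  ->  (-2x)(-2y) = 4xy   [differs from xy: not invariant]
(C) y/x  ->  (-2y)/(-2x) = y/x   [equals y/x: invariant]
(D) x + y  ->  (-2x) + (-2y) = -2x - 2y   [differs from x + y: not invariant]

Only option (C), y/x, is unchanged by the transformation.
The common factor -2 cancels in a ratio of coordinates, while sums, products and sums of squares pick up factors of -2 or 4.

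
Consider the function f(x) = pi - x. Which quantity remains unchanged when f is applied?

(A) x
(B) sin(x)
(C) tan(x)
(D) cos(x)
B

For f(x) = pi - x:
sin(pi - x) = sin(x), so sine is invariant under this transformation.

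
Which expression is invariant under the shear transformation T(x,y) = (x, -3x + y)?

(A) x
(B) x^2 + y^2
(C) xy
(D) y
A

Under the shear T(x,y) = (x, -3x + y):
Substitute the transformed coordinates into each option and compare with the original:
(A) x  ->  (x) = x   [equals x: invariant]
(B) x^2 + y^2  ->  (x)^2 + (-3x + y)^2 = 10x^2 - 6xy + y^2   [differs from x^2 + y^2: not invariant]
(C) xy  ->  (x)(-3x + y) = -3x^2 + xy   [differs from xy: not invariant]
(D) y  ->  (-3x + y) = -3x + y   [differs from y: not invariant]

Only option (A), x, is unchanged by the transformation.
A vertical shear moves points parallel to the y-axis, so the x-coordinate (and any function of x alone) is unchanged.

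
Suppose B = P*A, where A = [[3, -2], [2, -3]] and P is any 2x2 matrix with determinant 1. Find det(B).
-5

By the multiplicative property of determinants, det(B) = det(P*A) = det(P) * det(A) = det(A),
so the determinant is invariant under multiplication by any determinant-1 matrix; we just need det(A).

det(A) = (3)(-3) - (-2)(2) = -9 - (-4) = -5

Therefore det(B) = 1 * (-5) = -5.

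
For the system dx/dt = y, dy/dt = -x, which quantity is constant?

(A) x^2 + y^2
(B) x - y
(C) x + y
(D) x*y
A

A first integral I satisfies dI/dt = 0 along every solution. Differentiate each option and use the equation of motion:
(A) d/dt[x^2 + y^2] = 2x*dx/dt + 2y*dy/dt = 2x*y + 2y*(-x) = 0
(B) d/dt[x - y] = y - (-x) = x + y, not identically 0
(C) d/dt[x + y] = y + (-x) = y - x, not identically 0
(D) d/dt[x*y] = (dx/dt)y + x(dy/dt) = y^2 - x^2, not identically 0

Only (A) has zero time-derivative. So x^2 + y^2 (the squared radius; trajectories are circles) is the conserved quantity.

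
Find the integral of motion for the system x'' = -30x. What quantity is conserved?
E = (x')^2 + 30x^2

Multiply the equation by x':
x' * x'' = -30x * x'
The left side is d/dt[(x')^2/2] and the right side is d/dt[-30x^2/2], so
d/dt[(x')^2/2 + 30x^2/2] = 0, i.e. (x')^2/2 + 30x^2/2 = constant.
Multiplying by 2, the integral of motion is E = (x')^2 + 30x^2.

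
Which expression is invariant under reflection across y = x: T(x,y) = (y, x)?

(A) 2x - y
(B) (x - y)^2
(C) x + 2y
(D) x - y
B

The map is reflection across y = x: T(x,y) = (y, x).
Substitute the transformed coordinates into each option and compare with the original:
(A) 2x - y  ->  2(y) - (x) = -x + 2y   [differs from 2x - y: not invariant]
(B) (x - y)^2  ->  ((y) - (x))^2 = x^2 - 2xy + y^2   [equals (x - y)^2: invariant]
(C) x + 2y  ->  (y) + 2(x) = 2x + y   [differs from x + 2y: not invariant]
(D) x - y  ->  (y) - (x) = -x + y   [differs from x - y: not invariant]

Only option (B), (x - y)^2, is unchanged by the transformation.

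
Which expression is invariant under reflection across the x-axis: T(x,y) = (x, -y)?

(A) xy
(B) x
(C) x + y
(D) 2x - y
B

The map is reflection across the x-axis: T(x,y) = (x, -y).
Substitute the transformed coordinates into each option and compare with the original:
(A) xy  ->  (x)(-y) = -xy   [differs from xy: not invariant]
(B) x  ->  (x) = x   [equals x: invariant]
(C) x + y  ->  (x) + (-y) = x - y   [differs from x + y: not invariant]
(D) 2x - y  ->  2(x) - (-y) = 2x + y   [differs from 2x - y: not invariant]

Only option (B), x, is unchanged by the transformation.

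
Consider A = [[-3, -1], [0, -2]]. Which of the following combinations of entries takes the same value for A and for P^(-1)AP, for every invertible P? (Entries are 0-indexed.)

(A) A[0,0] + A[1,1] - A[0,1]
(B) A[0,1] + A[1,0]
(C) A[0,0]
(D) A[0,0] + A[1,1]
D

A[0,0] + A[1,1] is the trace of A. By the cyclic property of the trace, tr(P^(-1)AP) = tr(APP^(-1)) = tr(A), so it is the same for every matrix similar to A.

The other combinations are not similarity invariants. For example, take P = [[2, 1], [1, 1]] (det P = 1), so P^(-1) = [[1, -1], [-1, 2]] and
B = P^(-1)AP = [[-5, -2], [3, 0]].
Evaluating each option on A and on B:
(A) A[0,0] + A[1,1] - A[0,1]: -4 for A, -3 for B -> changes
(B) A[0,1] + A[1,0]: -1 for A, 1 for B -> changes
(C) A[0,0]: -3 for A, -5 for B -> changes
(D) A[0,0] + A[1,1]: -5 for A, -5 for B -> unchanged

Only (D) A[0,0] + A[1,1] = -5 survives (and it does so for every P, not just this one), so it is the invariant.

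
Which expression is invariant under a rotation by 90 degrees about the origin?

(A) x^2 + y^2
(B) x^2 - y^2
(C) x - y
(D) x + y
A

A rotation by 90 degrees sends (x, y) to (-y, x).
Substitute the transformed coordinates into each option and compare with the original:
(A) x^2 + y^2  ->  (-y)^2 + (x)^2 = x^2 + y^2   [equals x^2 + y^2: invariant]
(B) x^2 - y^2  ->  (-y)^2 - (x)^2 = -x^2 + y^2   [differs from x^2 - y^2: not invariant]
(C) x - y  ->  (-y) - (x) = -x - y   [differs from x - y: not invariant]
(D) x + y  ->  (-y) + (x) = x - y   [differs from x + y: not invariant]

Only option (A), x^2 + y^2, is unchanged by the transformation.
Geometrically, x^2 + y^2 is the squared distance from the origin, which every rotation about the origin preserves.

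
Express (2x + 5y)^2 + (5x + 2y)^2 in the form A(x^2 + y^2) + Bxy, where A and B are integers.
29(x^2 + y^2) + 40xy

Expanding: (2x + 5y)^2 = 4x^2 + 20xy + 25y^2
(5x + 2y)^2 = 25x^2 + 20xy + 4y^2
Sum = (4+25)(x^2+y^2) + 40xy = 29(x^2 + y^2) + 40xy
This is symmetric in x and y.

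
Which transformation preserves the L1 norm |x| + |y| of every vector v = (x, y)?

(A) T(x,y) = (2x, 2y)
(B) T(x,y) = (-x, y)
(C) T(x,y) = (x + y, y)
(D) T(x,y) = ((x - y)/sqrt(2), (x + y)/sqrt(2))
B

A transformation preserves a norm if ||T(v)|| = ||v|| for every v; a single vector where the norm changes rules an option out.

(A) T(x,y) = (2x, 2y): v = (1, 0) has norm |1| + |0| = 1, but T(v) = (2, 0) has norm 2 -- not preserved.
(B) T(x,y) = (-x, y): preserves the norm -- it only permutes the coordinates and/or flips signs, which leaves |x| + |y| unchanged.
(C) T(x,y) = (x + y, y): v = (0, 1) has norm |0| + |1| = 1, but T(v) = (1, 1) has norm 2 -- not preserved.
(D) T(x,y) = ((x - y)/sqrt(2), (x + y)/sqrt(2)): v = (1, 0) has norm |1| + |0| = 1, but T(v) = (sqrt(2)/2, sqrt(2)/2) has norm sqrt(2) -- not preserved.

Therefore the answer is (B).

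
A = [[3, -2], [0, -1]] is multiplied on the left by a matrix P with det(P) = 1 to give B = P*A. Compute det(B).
-3

By the multiplicative property of determinants, det(B) = det(P*A) = det(P) * det(A) = det(A),
so the determinant is invariant under multiplication by any determinant-1 matrix; we just need det(A).

det(A) = (3)(-1) - (-2)(0) = -3 - 0 = -3

Therefore det(B) = 1 * (-3) = -3.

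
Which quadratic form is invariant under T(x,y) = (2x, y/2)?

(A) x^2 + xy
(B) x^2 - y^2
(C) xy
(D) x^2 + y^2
C

T multiplies x by 2 and divides y by 2.
Substitute the transformed coordinates into each option and compare with the original:
(A) x^2 + xy  ->  (2x)^2 + (2x)(y/2) = 4x^2 + xy   [differs from x^2 + xy: not invariant]
(B) x^2 - y^2  ->  (2x)^2 - (y/2)^2 = 4x^2 - y^2/4   [differs from x^2 - y^2: not invariant]
(C) xy  ->  (2x)(y/2) = xy   [equals xy: invariant]
(D) x^2 + y^2  ->  (2x)^2 + (y/2)^2 = 4x^2 + y^2/4   [differs from x^2 + y^2: not invariant]

Only option (C), xy, is unchanged by the transformation.
The factors 2 and 1/2 cancel only in the pure product xy.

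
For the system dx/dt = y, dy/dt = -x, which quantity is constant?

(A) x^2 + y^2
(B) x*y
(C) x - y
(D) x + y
A

A first integral I satisfies dI/dt = 0 along every solution. Differentiate each option and use the equation of motion:
(A) d/dt[x^2 + y^2] = 2x*dx/dt + 2y*dy/dt = 2x*y + 2y*(-x) = 0
(B) d/dt[x*y] = (dx/dt)y + x(dy/dt) = y^2 - x^2, not identically 0
(C) d/dt[x - y] = y - (-x) = x + y, not identically 0
(D) d/dt[x + y] = y + (-x) = y - x, not identically 0

Only (A) has zero time-derivative. So x^2 + y^2 (the squared radius; trajectories are circles) is the conserved quantity.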